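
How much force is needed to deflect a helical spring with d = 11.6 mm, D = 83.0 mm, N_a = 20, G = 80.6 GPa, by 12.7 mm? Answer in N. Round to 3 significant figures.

k = Gd⁴/(8D³N_a) = (80.6×10³)(11.6⁴)/(8·83.0³·20) = 15.952 N/mm
F = k·δ = 15.952 × 12.7 = 202.59 N

203 N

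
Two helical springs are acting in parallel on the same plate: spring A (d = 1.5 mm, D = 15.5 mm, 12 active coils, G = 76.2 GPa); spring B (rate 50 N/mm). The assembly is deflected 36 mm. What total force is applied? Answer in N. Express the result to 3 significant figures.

k_A = Gd⁴/(8D³N_a) = (76.2×10³)(1.5⁴)/(8·15.5³·12) = 1.0791 N/mm
Parallel: k_eq = 1.0791 + 50 = 51.079 N/mm
F = k_eq·δ = 51.079·36 = 1838.8 N

1840 N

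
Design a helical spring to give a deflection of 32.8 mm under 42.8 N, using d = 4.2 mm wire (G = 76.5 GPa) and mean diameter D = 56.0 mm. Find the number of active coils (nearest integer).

Required rate k = F/δ = 42.8/32.8 = 1.3049 N/mm
N_a = Gd⁴/(8D³k) = (76.5×10³ × 4.2⁴)/(8 × 56.0³ × 1.3049)
    = 2.38045e+07 / 1.83326e+06 = 12.98 → 13 coils

13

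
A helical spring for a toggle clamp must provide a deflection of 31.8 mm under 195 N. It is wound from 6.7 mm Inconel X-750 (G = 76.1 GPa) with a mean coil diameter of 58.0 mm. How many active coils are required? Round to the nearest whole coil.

16

Required rate k = F/δ = 195/31.8 = 6.1321 N/mm
N_a = Gd⁴/(8D³k) = (76.1×10³ × 6.7⁴)/(8 × 58.0³ × 6.1321)
    = 1.5335e+08 / 9.57153e+06 = 16.02 → 16 coils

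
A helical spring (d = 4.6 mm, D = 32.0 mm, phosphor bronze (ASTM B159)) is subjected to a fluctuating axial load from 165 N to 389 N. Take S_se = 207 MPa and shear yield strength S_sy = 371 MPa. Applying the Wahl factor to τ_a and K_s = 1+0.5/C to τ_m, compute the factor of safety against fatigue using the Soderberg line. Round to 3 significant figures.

0.820

C = D/d = 32.0/4.6 = 6.9565; K_W = (4C−1)/(4C−4)+0.615/C = 1.2143; K_s = 1+0.5/C = 1.0719
F_a = (F_max−F_min)/2 = 112 N; F_m = (F_max+F_min)/2 = 277 N
τ_a = K_W·8F_aD/(πd³) = 1.2143 × 93.764 = 113.86 MPa
τ_m = K_s·8F_mD/(πd³) = 1.0719 × 231.9 = 248.57 MPa
Soderberg: 1/n_f = τ_a/S_se + τ_m/S_sy = 113.86/207 + 248.57/371 = 0.55004 + 0.66999 = 1.22
n_f = 1/1.22 = 0.8197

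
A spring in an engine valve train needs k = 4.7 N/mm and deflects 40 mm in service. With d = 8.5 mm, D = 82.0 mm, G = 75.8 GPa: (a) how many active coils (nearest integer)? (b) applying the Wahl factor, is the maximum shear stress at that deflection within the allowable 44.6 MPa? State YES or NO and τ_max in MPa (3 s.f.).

(a) 19 coils; (b) NO, τ_max = 73.9 MPa

N_a = Gd⁴/(8D³k) = (75.8×10³)(8.5⁴)/(8·82.0³·4.7) = 19.09 → N_a = 19
Actual rate k = Gd⁴/(8D³·19) = 4.7213 N/mm
Working load F = kδ = 4.7213·40 = 188.85 N
C = 82.0/8.5 = 9.6471; K_W = (4C−1)/(4C−4)+0.615/C = 1.1505
τ_max = K_W·8FD/(πd³) = 1.1505·64.212 = 73.875 MPa
τ_max > 44.6 MPa → exceeds allowable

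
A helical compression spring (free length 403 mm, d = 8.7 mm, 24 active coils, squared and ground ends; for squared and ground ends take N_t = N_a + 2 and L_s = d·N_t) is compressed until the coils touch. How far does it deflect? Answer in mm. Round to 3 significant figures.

N_t = 26; L_s = 8.7·26 = 226.2 mm
δ_solid = L₀ − L_s = 403 − 226.2 = 176.8 mm

177 mm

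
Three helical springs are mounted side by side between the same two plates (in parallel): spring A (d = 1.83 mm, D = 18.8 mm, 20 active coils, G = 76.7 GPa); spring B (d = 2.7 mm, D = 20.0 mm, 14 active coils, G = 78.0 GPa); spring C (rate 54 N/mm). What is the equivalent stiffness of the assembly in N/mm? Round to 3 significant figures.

59.4 N/mm

k_A = Gd⁴/(8D³N_a) = (76.7×10³)(1.83⁴)/(8·18.8³·20) = 0.80911 N/mm
k_B = Gd⁴/(8D³N_a) = (78.0×10³)(2.7⁴)/(8·20.0³·14) = 4.6264 N/mm
Parallel: k_eq = 0.80911 + 4.6264 + 54 = 59.435 N/mm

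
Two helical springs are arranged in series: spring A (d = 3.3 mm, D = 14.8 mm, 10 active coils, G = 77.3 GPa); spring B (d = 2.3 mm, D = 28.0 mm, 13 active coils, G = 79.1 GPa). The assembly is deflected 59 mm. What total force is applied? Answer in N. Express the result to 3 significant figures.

55.7 N

k_A = Gd⁴/(8D³N_a) = (77.3×10³)(3.3⁴)/(8·14.8³·10) = 35.348 N/mm
k_B = Gd⁴/(8D³N_a) = (79.1×10³)(2.3⁴)/(8·28.0³·13) = 0.96957 N/mm
Series: 1/k_eq = 1/35.348 + 1/0.96957 = 1.0597; k_eq = 0.94369 N/mm
F = k_eq·δ = 0.94369·59 = 55.678 N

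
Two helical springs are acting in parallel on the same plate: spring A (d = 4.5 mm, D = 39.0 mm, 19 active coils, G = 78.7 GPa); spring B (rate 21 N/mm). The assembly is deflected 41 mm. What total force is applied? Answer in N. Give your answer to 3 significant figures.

1010 N

k_A = Gd⁴/(8D³N_a) = (78.7×10³)(4.5⁴)/(8·39.0³·19) = 3.5792 N/mm
Parallel: k_eq = 3.5792 + 21 = 24.579 N/mm
F = k_eq·δ = 24.579·41 = 1007.7 N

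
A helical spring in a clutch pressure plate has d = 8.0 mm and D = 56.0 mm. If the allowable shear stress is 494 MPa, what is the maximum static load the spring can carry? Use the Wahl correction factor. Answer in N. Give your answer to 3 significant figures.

1460 N

C = D/d = 56.0/8.0 = 7.0000
K_W = (4C−1)/(4C−4) + 0.615/C = 27.000/24.000 + 0.0879 = 1.2129
τ_max = K·8FD/(πd³) → F_max = τ_allow·πd³/(8DK)
F_max = 494·π·8.0³/(8·56.0·1.2129) = 7.946e+05/543.36 = 1462.4 N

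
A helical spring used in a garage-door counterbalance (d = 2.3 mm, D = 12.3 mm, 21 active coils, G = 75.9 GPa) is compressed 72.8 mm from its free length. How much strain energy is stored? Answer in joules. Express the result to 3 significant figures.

k = Gd⁴/(8D³N_a) = (75.9×10³)(2.3⁴)/(8·12.3³·21) = 6.794 N/mm
U = ½kδ² = 0.5 × 6.794 × 72.8² = 18004 N·mm = 18.004 J

18.0 J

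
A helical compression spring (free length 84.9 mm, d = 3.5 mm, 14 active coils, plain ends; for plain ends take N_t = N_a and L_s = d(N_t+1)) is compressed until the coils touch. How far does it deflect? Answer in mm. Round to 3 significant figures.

N_t = 14; L_s = 3.5·15 = 52.5 mm
δ_solid = L₀ − L_s = 84.9 − 52.5 = 32.4 mm

32.4 mm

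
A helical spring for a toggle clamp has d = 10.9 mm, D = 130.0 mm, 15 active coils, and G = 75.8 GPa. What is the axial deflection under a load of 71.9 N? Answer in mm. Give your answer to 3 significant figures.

k = Gd⁴/(8D³N_a) = (75.8×10³)(10.9⁴)/(8·130.0³·15) = 4.0585 N/mm
δ = F/k = 71.9 / 4.0585 = 17.716 mm

17.7 mm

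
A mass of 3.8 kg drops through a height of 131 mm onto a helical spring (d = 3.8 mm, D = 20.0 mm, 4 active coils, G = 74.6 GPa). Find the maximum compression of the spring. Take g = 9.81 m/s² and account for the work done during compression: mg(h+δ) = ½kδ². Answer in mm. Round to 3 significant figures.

k = Gd⁴/(8D³N_a) = (74.6×10³)(3.8⁴)/(8·20.0³·4) = 60.762 N/mm
W = mg = 3.8 × 9.81 = 37.278 N
½kδ² − Wδ − Wh = 0 → δ = (W + √(W² + 2kWh))/k
δ = (37.278 + √(1389.6 + 593454))/60.762 = (37.278 + 771.26)/60.762 = 13.307 mm

13.3 mm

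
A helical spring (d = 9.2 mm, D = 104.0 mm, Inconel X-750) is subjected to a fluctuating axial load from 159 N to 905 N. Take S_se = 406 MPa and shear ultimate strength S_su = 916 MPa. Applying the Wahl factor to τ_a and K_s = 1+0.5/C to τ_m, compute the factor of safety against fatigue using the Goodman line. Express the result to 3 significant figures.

C = D/d = 104.0/9.2 = 11.3043; K_W = (4C−1)/(4C−4)+0.615/C = 1.1272; K_s = 1+0.5/C = 1.0442
F_a = (F_max−F_min)/2 = 373 N; F_m = (F_max+F_min)/2 = 532 N
τ_a = K_W·8F_aD/(πd³) = 1.1272 × 126.86 = 142.99 MPa
τ_m = K_s·8F_mD/(πd³) = 1.0442 × 180.93 = 188.94 MPa
Goodman: 1/n_f = τ_a/S_se + τ_m/S_su = 142.99/406 + 188.94/916 = 0.35220 + 0.20626 = 0.55846
n_f = 1/0.55846 = 1.791

1.79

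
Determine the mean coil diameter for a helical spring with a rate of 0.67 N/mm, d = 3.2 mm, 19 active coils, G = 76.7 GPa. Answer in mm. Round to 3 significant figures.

D = (Gd⁴/(8N_a·k))^(1/3) = (76.7×10³·3.2⁴/(8·19·0.67))^(1/3)
  = (78972.7)^(1/3) = 42.9035 mm

42.9 mm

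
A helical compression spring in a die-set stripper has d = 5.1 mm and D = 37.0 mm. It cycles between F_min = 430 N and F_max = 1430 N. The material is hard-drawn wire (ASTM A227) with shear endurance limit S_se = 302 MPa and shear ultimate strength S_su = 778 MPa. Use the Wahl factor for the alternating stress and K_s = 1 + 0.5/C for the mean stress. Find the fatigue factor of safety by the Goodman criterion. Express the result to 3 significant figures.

C = D/d = 37.0/5.1 = 7.2549; K_W = (4C−1)/(4C−4)+0.615/C = 1.2047; K_s = 1+0.5/C = 1.0689
F_a = (F_max−F_min)/2 = 500 N; F_m = (F_max+F_min)/2 = 930 N
τ_a = K_W·8F_aD/(πd³) = 1.2047 × 355.14 = 427.83 MPa
τ_m = K_s·8F_mD/(πd³) = 1.0689 × 660.56 = 706.09 MPa
Goodman: 1/n_f = τ_a/S_se + τ_m/S_su = 427.83/302 + 706.09/778 = 1.41666 + 0.90757 = 2.3242
n_f = 1/2.3242 = 0.4303

0.430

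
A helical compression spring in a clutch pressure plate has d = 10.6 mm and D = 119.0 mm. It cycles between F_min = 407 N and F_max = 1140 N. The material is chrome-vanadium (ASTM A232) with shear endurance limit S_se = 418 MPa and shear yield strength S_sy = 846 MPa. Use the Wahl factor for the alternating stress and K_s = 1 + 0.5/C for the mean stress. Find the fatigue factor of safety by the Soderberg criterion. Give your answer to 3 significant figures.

C = D/d = 119.0/10.6 = 11.2264; K_W = (4C−1)/(4C−4)+0.615/C = 1.1281; K_s = 1+0.5/C = 1.0445
F_a = (F_max−F_min)/2 = 366.5 N; F_m = (F_max+F_min)/2 = 773.5 N
τ_a = K_W·8F_aD/(πd³) = 1.1281 × 93.249 = 105.2 MPa
τ_m = K_s·8F_mD/(πd³) = 1.0445 × 196.8 = 205.57 MPa
Soderberg: 1/n_f = τ_a/S_se + τ_m/S_sy = 105.2/418 + 205.57/846 = 0.25167 + 0.24299 = 0.49465
n_f = 1/0.49465 = 2.022

2.02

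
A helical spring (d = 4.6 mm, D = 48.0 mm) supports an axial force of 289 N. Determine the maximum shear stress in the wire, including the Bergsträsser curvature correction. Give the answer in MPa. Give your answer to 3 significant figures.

Spring index C = D/d = 48.0/4.6 = 10.4348
K_B = (4C+2)/(4C−3) = 43.739/38.739 = 1.1291
τ₀ = 8FD/(πd³) = 8·289·48.0/(π·4.6³) = 110976/305.79 = 362.92 MPa
τ_max = K·τ₀ = 1.1291 × 362.92 = 409.76 MPa

410 MPa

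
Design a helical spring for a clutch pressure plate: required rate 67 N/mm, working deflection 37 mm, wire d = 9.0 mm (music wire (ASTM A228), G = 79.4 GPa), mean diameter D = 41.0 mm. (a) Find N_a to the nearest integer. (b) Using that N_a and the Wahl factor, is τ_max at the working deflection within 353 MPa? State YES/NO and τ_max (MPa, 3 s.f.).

(a) 14 coils; (b) NO, τ_max = 481 MPa

N_a = Gd⁴/(8D³k) = (79.4×10³)(9.0⁴)/(8·41.0³·67) = 14.1 → N_a = 14
Actual rate k = Gd⁴/(8D³·14) = 67.487 N/mm
Working load F = kδ = 67.487·37 = 2497 N
C = 41.0/9.0 = 4.5556; K_W = (4C−1)/(4C−4)+0.615/C = 1.3459
τ_max = K_W·8FD/(πd³) = 1.3459·357.62 = 481.33 MPa
τ_max > 353 MPa → exceeds allowable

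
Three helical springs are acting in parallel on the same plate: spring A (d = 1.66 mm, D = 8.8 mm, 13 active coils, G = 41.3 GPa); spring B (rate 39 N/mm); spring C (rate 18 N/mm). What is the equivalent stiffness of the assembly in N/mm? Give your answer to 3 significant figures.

61.4 N/mm

k_A = Gd⁴/(8D³N_a) = (41.3×10³)(1.66⁴)/(8·8.8³·13) = 4.4249 N/mm
Parallel: k_eq = 4.4249 + 39 + 18 = 61.425 N/mm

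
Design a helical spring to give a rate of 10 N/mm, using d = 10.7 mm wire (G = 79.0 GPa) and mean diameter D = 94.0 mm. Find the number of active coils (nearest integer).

N_a = Gd⁴/(8D³k) = (79.0×10³ × 10.7⁴)/(8 × 94.0³ × 10)
    = 1.03553e+09 / 6.64467e+07 = 15.58 → 16 coils

16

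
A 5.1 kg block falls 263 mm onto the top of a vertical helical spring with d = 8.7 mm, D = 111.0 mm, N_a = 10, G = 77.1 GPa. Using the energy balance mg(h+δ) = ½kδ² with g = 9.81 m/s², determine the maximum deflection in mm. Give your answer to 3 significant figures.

94.1 mm

k = Gd⁴/(8D³N_a) = (77.1×10³)(8.7⁴)/(8·111.0³·10) = 4.0371 N/mm
W = mg = 5.1 × 9.81 = 50.031 N
½kδ² − Wδ − Wh = 0 → δ = (W + √(W² + 2kWh))/k
δ = (50.031 + √(2503.1 + 106242))/4.0371 = (50.031 + 329.77)/4.0371 = 94.076 mm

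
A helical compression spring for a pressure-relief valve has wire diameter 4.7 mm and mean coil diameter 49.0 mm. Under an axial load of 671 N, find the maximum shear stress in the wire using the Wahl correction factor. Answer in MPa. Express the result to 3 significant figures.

Spring index C = D/d = 49.0/4.7 = 10.4255
K_W = (4C−1)/(4C−4) + 0.615/C = 40.702/37.702 + 0.0590 = 1.1386
τ₀ = 8FD/(πd³) = 8·671·49.0/(π·4.7³) = 263032/326.17 = 806.43 MPa
τ_max = K·τ₀ = 1.1386 × 806.43 = 918.17 MPa

918 MPa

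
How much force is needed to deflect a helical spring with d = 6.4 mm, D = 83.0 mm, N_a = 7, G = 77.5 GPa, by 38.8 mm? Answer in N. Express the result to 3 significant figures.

158 N

k = Gd⁴/(8D³N_a) = (77.5×10³)(6.4⁴)/(8·83.0³·7) = 4.0607 N/mm
F = k·δ = 4.0607 × 38.8 = 157.55 N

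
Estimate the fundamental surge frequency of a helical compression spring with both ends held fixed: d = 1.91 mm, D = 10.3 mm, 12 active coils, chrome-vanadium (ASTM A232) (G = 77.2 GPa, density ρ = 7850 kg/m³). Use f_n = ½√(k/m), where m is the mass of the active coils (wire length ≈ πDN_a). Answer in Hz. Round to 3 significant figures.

529 Hz

k = Gd⁴/(8D³N_a) = (77.2×10³)(1.91⁴)/(8·10.3³·12) = 9.7942 N/mm = 9794.2 N/m
Wire length L = πDN_a = π·10.3·12 = 388.3 mm
m = ρ·(πd²/4)·L = 7850 × 2.8652×10⁻⁶ m² × 0.3883 m = 0.0087336 kg
f_n = ½√(k/m) = 0.5·√(9794.2/0.0087336) = 0.5·√(1.1214e+06) = 529.49 Hz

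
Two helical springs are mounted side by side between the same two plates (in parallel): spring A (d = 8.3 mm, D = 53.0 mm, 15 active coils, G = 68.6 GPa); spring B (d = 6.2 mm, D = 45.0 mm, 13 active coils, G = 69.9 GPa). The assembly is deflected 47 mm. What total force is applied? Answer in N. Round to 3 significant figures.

k_A = Gd⁴/(8D³N_a) = (68.6×10³)(8.3⁴)/(8·53.0³·15) = 18.223 N/mm
k_B = Gd⁴/(8D³N_a) = (69.9×10³)(6.2⁴)/(8·45.0³·13) = 10.899 N/mm
Parallel: k_eq = 18.223 + 10.899 = 29.122 N/mm
F = k_eq·δ = 29.122·47 = 1368.7 N

1370 N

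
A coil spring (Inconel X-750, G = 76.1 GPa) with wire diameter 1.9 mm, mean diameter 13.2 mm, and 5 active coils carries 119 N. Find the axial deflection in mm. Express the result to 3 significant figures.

k = Gd⁴/(8D³N_a) = (76.1×10³)(1.9⁴)/(8·13.2³·5) = 10.78 N/mm
δ = F/k = 119 / 10.78 = 11.039 mm

11.0 mm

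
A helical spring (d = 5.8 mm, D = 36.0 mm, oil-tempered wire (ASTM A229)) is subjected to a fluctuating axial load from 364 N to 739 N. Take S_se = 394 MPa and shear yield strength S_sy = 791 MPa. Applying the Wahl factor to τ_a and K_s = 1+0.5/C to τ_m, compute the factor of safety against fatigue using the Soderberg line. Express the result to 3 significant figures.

C = D/d = 36.0/5.8 = 6.2069; K_W = (4C−1)/(4C−4)+0.615/C = 1.2431; K_s = 1+0.5/C = 1.0806
F_a = (F_max−F_min)/2 = 187.5 N; F_m = (F_max+F_min)/2 = 551.5 N
τ_a = K_W·8F_aD/(πd³) = 1.2431 × 88.097 = 109.52 MPa
τ_m = K_s·8F_mD/(πd³) = 1.0806 × 259.12 = 280 MPa
Soderberg: 1/n_f = τ_a/S_se + τ_m/S_sy = 109.52/394 + 280/791 = 0.27796 + 0.35398 = 0.63193
n_f = 1/0.63193 = 1.582

1.58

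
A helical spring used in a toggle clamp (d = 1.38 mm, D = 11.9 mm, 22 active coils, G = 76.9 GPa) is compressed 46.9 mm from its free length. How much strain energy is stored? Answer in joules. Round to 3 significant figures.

1.03 J

k = Gd⁴/(8D³N_a) = (76.9×10³)(1.38⁴)/(8·11.9³·22) = 0.94035 N/mm
U = ½kδ² = 0.5 × 0.94035 × 46.9² = 1034.2 N·mm = 1.0342 J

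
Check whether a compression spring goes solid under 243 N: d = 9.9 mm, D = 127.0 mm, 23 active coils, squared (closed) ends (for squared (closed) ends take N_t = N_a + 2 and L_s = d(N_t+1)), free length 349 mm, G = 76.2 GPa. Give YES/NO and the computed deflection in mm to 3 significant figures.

k = Gd⁴/(8D³N_a) = (76.2×10³)(9.9⁴)/(8·127.0³·23) = 1.9421 N/mm
N_t = 25; L_s = 9.9·26 = 257.4 mm; δ_solid = L₀ − L_s = 349 − 257.4 = 91.6 mm
δ = F/k = 243/1.9421 = 125.12 mm
δ ≥ δ_solid → spring goes solid

YES, δ = 125 mm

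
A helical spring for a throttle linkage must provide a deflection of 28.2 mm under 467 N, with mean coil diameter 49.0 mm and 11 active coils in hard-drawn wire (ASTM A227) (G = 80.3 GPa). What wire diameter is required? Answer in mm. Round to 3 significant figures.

6.80 mm

Required rate k = F/δ = 467/28.2 = 16.56 N/mm
d = (8D³N_a·k / G)^(1/4) = (8·49.0³·11·16.56 / (80.3×10³))^0.25
  = (2135.1)^0.25 = 6.7976 mm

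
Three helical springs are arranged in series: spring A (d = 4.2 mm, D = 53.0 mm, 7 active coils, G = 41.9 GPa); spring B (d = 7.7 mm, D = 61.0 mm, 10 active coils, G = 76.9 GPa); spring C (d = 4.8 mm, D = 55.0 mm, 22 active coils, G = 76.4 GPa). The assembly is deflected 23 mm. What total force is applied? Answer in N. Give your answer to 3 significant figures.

16.1 N

k_A = Gd⁴/(8D³N_a) = (41.9×10³)(4.2⁴)/(8·53.0³·7) = 1.5639 N/mm
k_B = Gd⁴/(8D³N_a) = (76.9×10³)(7.7⁴)/(8·61.0³·10) = 14.887 N/mm
k_C = Gd⁴/(8D³N_a) = (76.4×10³)(4.8⁴)/(8·55.0³·22) = 1.385 N/mm
Series: 1/k_eq = 1/1.5639 + 1/14.887 + 1/1.385 = 1.4286; k_eq = 0.69997 N/mm
F = k_eq·δ = 0.69997·23 = 16.099 N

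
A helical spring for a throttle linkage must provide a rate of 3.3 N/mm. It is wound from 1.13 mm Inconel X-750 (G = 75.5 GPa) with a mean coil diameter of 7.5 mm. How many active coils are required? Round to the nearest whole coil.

11

N_a = Gd⁴/(8D³k) = (75.5×10³ × 1.13⁴)/(8 × 7.5³ × 3.3)
    = 123101 / 11137.5 = 11.05 → 11 coils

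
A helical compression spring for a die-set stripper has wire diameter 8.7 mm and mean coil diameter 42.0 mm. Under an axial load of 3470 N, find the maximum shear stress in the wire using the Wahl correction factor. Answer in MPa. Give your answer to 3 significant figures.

746 MPa

Spring index C = D/d = 42.0/8.7 = 4.8276
K_W = (4C−1)/(4C−4) + 0.615/C = 18.310/15.310 + 0.1274 = 1.3233
τ₀ = 8FD/(πd³) = 8·3470·42.0/(π·8.7³) = 1.16592e+06/2068.7 = 563.59 MPa
τ_max = K·τ₀ = 1.3233 × 563.59 = 745.82 MPa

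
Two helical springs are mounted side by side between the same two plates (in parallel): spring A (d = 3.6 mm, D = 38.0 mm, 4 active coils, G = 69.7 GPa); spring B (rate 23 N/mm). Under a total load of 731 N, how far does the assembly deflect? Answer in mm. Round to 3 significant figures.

k_A = Gd⁴/(8D³N_a) = (69.7×10³)(3.6⁴)/(8·38.0³·4) = 6.6672 N/mm
Parallel: k_eq = 6.6672 + 23 = 29.667 N/mm
δ = F/k_eq = 731/29.667 = 24.64 mm

24.6 mm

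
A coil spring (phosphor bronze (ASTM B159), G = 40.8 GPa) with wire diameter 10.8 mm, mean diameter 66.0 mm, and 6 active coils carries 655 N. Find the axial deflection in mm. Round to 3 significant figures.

16.3 mm

k = Gd⁴/(8D³N_a) = (40.8×10³)(10.8⁴)/(8·66.0³·6) = 40.224 N/mm
δ = F/k = 655 / 40.224 = 16.284 mm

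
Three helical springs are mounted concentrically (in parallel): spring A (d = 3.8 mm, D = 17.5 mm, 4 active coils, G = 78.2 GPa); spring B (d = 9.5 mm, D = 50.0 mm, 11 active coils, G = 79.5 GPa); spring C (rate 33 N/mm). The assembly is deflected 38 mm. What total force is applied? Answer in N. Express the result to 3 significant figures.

k_A = Gd⁴/(8D³N_a) = (78.2×10³)(3.8⁴)/(8·17.5³·4) = 95.077 N/mm
k_B = Gd⁴/(8D³N_a) = (79.5×10³)(9.5⁴)/(8·50.0³·11) = 58.867 N/mm
Parallel: k_eq = 95.077 + 58.867 + 33 = 186.94 N/mm
F = k_eq·δ = 186.94·38 = 7103.9 N

7100 N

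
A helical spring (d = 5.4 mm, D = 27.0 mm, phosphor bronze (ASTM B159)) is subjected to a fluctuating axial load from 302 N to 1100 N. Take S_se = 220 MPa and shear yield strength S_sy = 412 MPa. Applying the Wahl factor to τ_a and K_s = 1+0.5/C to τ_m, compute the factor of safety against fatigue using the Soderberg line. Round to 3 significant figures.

C = D/d = 27.0/5.4 = 5.0000; K_W = (4C−1)/(4C−4)+0.615/C = 1.3105; K_s = 1+0.5/C = 1.1000
F_a = (F_max−F_min)/2 = 399 N; F_m = (F_max+F_min)/2 = 701 N
τ_a = K_W·8F_aD/(πd³) = 1.3105 × 174.22 = 228.31 MPa
τ_m = K_s·8F_mD/(πd³) = 1.1000 × 306.08 = 336.69 MPa
Soderberg: 1/n_f = τ_a/S_se + τ_m/S_sy = 228.31/220 + 336.69/412 = 1.03779 + 0.81721 = 1.855
n_f = 1/1.855 = 0.5391

0.539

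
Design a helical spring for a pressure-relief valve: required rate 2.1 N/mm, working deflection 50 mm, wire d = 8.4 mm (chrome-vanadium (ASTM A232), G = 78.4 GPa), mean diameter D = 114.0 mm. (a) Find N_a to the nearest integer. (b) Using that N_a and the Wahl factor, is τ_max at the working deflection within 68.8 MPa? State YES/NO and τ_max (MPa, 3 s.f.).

(a) 16 coils; (b) YES, τ_max = 55.7 MPa

N_a = Gd⁴/(8D³k) = (78.4×10³)(8.4⁴)/(8·114.0³·2.1) = 15.68 → N_a = 16
Actual rate k = Gd⁴/(8D³·16) = 2.0583 N/mm
Working load F = kδ = 2.0583·50 = 102.92 N
C = 114.0/8.4 = 13.5714; K_W = (4C−1)/(4C−4)+0.615/C = 1.1050
τ_max = K_W·8FD/(πd³) = 1.1050·50.406 = 55.698 MPa
τ_max ≤ 68.8 MPa → acceptable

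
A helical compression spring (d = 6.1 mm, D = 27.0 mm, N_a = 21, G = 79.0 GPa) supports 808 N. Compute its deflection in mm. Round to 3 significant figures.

24.4 mm

k = Gd⁴/(8D³N_a) = (79.0×10³)(6.1⁴)/(8·27.0³·21) = 33.079 N/mm
δ = F/k = 808 / 33.079 = 24.427 mm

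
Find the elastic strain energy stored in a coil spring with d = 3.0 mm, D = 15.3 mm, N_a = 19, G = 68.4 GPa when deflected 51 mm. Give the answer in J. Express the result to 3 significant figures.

13.2 J

k = Gd⁴/(8D³N_a) = (68.4×10³)(3.0⁴)/(8·15.3³·19) = 10.177 N/mm
U = ½kδ² = 0.5 × 10.177 × 51² = 13235 N·mm = 13.235 J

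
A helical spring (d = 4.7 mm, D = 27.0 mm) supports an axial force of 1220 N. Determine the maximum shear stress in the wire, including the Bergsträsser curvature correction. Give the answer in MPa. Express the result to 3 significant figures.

1010 MPa

Spring index C = D/d = 27.0/4.7 = 5.7447
K_B = (4C+2)/(4C−3) = 24.979/19.979 = 1.2503
τ₀ = 8FD/(πd³) = 8·1220·27.0/(π·4.7³) = 263520/326.17 = 807.92 MPa
τ_max = K·τ₀ = 1.2503 × 807.92 = 1010.1 MPa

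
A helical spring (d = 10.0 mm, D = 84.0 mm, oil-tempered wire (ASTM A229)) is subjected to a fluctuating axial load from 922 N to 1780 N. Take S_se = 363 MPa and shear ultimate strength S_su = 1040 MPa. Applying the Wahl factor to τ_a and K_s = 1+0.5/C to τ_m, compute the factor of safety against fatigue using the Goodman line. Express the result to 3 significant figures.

1.69

C = D/d = 84.0/10.0 = 8.4000; K_W = (4C−1)/(4C−4)+0.615/C = 1.1746; K_s = 1+0.5/C = 1.0595
F_a = (F_max−F_min)/2 = 429 N; F_m = (F_max+F_min)/2 = 1351 N
τ_a = K_W·8F_aD/(πd³) = 1.1746 × 91.765 = 107.78 MPa
τ_m = K_s·8F_mD/(πd³) = 1.0595 × 288.98 = 306.19 MPa
Goodman: 1/n_f = τ_a/S_se + τ_m/S_su = 107.78/363 + 306.19/1040 = 0.29693 + 0.29441 = 0.59134
n_f = 1/0.59134 = 1.691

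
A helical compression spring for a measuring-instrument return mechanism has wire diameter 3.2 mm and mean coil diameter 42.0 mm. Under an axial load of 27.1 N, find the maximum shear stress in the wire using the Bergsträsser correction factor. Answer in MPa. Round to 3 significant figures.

Spring index C = D/d = 42.0/3.2 = 13.1250
K_B = (4C+2)/(4C−3) = 54.500/49.500 = 1.1010
τ₀ = 8FD/(πd³) = 8·27.1·42.0/(π·3.2³) = 9105.6/102.94 = 88.452 MPa
τ_max = K·τ₀ = 1.1010 × 88.452 = 97.387 MPa

97.4 MPa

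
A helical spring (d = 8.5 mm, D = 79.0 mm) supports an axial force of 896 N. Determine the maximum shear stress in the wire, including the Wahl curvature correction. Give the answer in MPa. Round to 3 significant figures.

Spring index C = D/d = 79.0/8.5 = 9.2941
K_W = (4C−1)/(4C−4) + 0.615/C = 36.176/33.176 + 0.0662 = 1.1566
τ₀ = 8FD/(πd³) = 8·896·79.0/(π·8.5³) = 566272/1929.3 = 293.51 MPa
τ_max = K·τ₀ = 1.1566 × 293.51 = 339.47 MPa

339 MPa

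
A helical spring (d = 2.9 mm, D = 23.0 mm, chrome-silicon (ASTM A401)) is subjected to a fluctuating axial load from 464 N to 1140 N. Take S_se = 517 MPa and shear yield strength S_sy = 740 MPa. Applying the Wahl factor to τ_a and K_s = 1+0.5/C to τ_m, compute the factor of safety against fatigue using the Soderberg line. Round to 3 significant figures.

C = D/d = 23.0/2.9 = 7.9310; K_W = (4C−1)/(4C−4)+0.615/C = 1.1858; K_s = 1+0.5/C = 1.0630
F_a = (F_max−F_min)/2 = 338 N; F_m = (F_max+F_min)/2 = 802 N
τ_a = K_W·8F_aD/(πd³) = 1.1858 × 811.69 = 962.46 MPa
τ_m = K_s·8F_mD/(πd³) = 1.0630 × 1926 = 2047.4 MPa
Soderberg: 1/n_f = τ_a/S_se + τ_m/S_sy = 962.46/517 + 2047.4/740 = 1.86163 + 2.76674 = 4.6284
n_f = 1/4.6284 = 0.2161

0.216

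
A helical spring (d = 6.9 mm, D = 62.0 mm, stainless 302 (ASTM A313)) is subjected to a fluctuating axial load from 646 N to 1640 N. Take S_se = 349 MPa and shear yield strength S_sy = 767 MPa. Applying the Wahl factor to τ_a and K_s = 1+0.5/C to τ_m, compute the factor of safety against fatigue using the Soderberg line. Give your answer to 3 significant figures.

C = D/d = 62.0/6.9 = 8.9855; K_W = (4C−1)/(4C−4)+0.615/C = 1.1624; K_s = 1+0.5/C = 1.0556
F_a = (F_max−F_min)/2 = 497 N; F_m = (F_max+F_min)/2 = 1143 N
τ_a = K_W·8F_aD/(πd³) = 1.1624 × 238.86 = 277.64 MPa
τ_m = K_s·8F_mD/(πd³) = 1.0556 × 549.33 = 579.89 MPa
Soderberg: 1/n_f = τ_a/S_se + τ_m/S_sy = 277.64/349 + 579.89/767 = 0.79553 + 0.75605 = 1.5516
n_f = 1/1.5516 = 0.6445

0.645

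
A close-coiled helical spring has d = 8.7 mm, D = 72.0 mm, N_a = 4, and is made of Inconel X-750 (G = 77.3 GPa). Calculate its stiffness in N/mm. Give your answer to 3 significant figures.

k = Gd⁴/(8D³N_a) = (77.3×10³ × 8.7⁴) / (8 × 72.0³ × 4)
  = 4.4285e+08 / 1.19439e+07 = 37.077 N/mm

37.1 N/mm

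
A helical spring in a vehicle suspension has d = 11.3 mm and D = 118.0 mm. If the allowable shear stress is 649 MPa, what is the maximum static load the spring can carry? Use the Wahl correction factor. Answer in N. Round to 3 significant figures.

2740 N

C = D/d = 118.0/11.3 = 10.4425
K_W = (4C−1)/(4C−4) + 0.615/C = 40.770/37.770 + 0.0589 = 1.1383
τ_max = K·8FD/(πd³) → F_max = τ_allow·πd³/(8DK)
F_max = 649·π·11.3³/(8·118.0·1.1383) = 2.9419e+06/1074.6 = 2737.7 N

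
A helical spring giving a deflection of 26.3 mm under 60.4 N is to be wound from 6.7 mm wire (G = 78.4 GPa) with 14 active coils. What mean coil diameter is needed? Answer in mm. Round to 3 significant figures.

Required rate k = F/δ = 60.4/26.3 = 2.2966 N/mm
D = (Gd⁴/(8N_a·k))^(1/3) = (78.4×10³·6.7⁴/(8·14·2.2966))^(1/3)
  = (614209)^(1/3) = 85.0039 mm

85.0 mm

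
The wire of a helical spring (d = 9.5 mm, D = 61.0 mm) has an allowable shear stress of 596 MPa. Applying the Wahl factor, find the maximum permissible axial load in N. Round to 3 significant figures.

2670 N

C = D/d = 61.0/9.5 = 6.4211
K_W = (4C−1)/(4C−4) + 0.615/C = 24.684/21.684 + 0.0958 = 1.2341
τ_max = K·8FD/(πd³) → F_max = τ_allow·πd³/(8DK)
F_max = 596·π·9.5³/(8·61.0·1.2341) = 1.6053e+06/602.25 = 2665.6 N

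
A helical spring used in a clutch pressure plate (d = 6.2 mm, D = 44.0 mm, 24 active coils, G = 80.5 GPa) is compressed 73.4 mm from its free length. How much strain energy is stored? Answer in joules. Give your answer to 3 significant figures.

19.6 J

k = Gd⁴/(8D³N_a) = (80.5×10³)(6.2⁴)/(8·44.0³·24) = 7.2728 N/mm
U = ½kδ² = 0.5 × 7.2728 × 73.4² = 19591 N·mm = 19.591 J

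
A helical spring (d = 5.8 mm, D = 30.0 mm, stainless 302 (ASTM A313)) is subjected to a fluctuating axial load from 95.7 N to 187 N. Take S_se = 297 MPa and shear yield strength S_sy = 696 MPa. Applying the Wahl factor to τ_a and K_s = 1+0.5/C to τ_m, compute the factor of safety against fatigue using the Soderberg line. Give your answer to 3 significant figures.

6.05

C = D/d = 30.0/5.8 = 5.1724; K_W = (4C−1)/(4C−4)+0.615/C = 1.2987; K_s = 1+0.5/C = 1.0967
F_a = (F_max−F_min)/2 = 45.65 N; F_m = (F_max+F_min)/2 = 141.35 N
τ_a = K_W·8F_aD/(πd³) = 1.2987 × 17.874 = 23.212 MPa
τ_m = K_s·8F_mD/(πd³) = 1.0967 × 55.344 = 60.694 MPa
Soderberg: 1/n_f = τ_a/S_se + τ_m/S_sy = 23.212/297 + 60.694/696 = 0.07815 + 0.08720 = 0.16536
n_f = 1/0.16536 = 6.047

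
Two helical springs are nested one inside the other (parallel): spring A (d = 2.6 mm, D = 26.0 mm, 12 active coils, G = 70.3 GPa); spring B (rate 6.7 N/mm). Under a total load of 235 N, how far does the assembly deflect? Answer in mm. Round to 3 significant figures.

27.3 mm

k_A = Gd⁴/(8D³N_a) = (70.3×10³)(2.6⁴)/(8·26.0³·12) = 1.904 N/mm
Parallel: k_eq = 1.904 + 6.7 = 8.604 N/mm
δ = F/k_eq = 235/8.604 = 27.313 mm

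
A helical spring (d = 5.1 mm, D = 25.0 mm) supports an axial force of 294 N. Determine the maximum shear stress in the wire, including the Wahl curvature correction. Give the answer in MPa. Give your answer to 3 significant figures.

186 MPa

Spring index C = D/d = 25.0/5.1 = 4.9020
K_W = (4C−1)/(4C−4) + 0.615/C = 18.608/15.608 + 0.1255 = 1.3177
τ₀ = 8FD/(πd³) = 8·294·25.0/(π·5.1³) = 58800/416.74 = 141.1 MPa
τ_max = K·τ₀ = 1.3177 × 141.1 = 185.92 MPa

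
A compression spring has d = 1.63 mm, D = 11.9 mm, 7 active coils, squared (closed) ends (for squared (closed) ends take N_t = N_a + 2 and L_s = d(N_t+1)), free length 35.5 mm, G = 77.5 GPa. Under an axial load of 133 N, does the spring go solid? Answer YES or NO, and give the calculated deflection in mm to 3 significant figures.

k = Gd⁴/(8D³N_a) = (77.5×10³)(1.63⁴)/(8·11.9³·7) = 5.7973 N/mm
N_t = 9; L_s = 1.63·10 = 16.3 mm; δ_solid = L₀ − L_s = 35.5 − 16.3 = 19.2 mm
δ = F/k = 133/5.7973 = 22.942 mm
δ ≥ δ_solid → spring goes solid

YES, δ = 22.9 mm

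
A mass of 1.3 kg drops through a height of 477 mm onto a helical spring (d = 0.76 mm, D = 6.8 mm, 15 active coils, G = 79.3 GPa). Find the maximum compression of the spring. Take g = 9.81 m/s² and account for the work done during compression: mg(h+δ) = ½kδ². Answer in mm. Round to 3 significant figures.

k = Gd⁴/(8D³N_a) = (79.3×10³)(0.76⁴)/(8·6.8³·15) = 0.70116 N/mm
W = mg = 1.3 × 9.81 = 12.753 N
½kδ² − Wδ − Wh = 0 → δ = (W + √(W² + 2kWh))/k
δ = (12.753 + √(162.64 + 8530.61))/0.70116 = (12.753 + 93.238)/0.70116 = 151.16 mm

151 mm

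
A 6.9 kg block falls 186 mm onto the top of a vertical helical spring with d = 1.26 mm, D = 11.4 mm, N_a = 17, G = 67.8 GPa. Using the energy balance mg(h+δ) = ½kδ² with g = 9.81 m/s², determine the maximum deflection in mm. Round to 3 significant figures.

k = Gd⁴/(8D³N_a) = (67.8×10³)(1.26⁴)/(8·11.4³·17) = 0.84812 N/mm
W = mg = 6.9 × 9.81 = 67.689 N
½kδ² − Wδ − Wh = 0 → δ = (W + √(W² + 2kWh))/k
δ = (67.689 + √(4581.8 + 21356))/0.84812 = (67.689 + 161.05)/0.84812 = 269.7 mm

270 mm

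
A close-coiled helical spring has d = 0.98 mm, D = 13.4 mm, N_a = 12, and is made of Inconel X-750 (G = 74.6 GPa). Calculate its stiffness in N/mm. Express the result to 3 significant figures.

k = Gd⁴/(8D³N_a) = (74.6×10³ × 0.98⁴) / (8 × 13.4³ × 12)
  = 68808.7 / 230986 = 0.29789 N/mm

0.298 N/mm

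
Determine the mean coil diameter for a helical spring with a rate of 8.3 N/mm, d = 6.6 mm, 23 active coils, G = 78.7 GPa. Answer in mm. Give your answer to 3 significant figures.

D = (Gd⁴/(8N_a·k))^(1/3) = (78.7×10³·6.6⁴/(8·23·8.3))^(1/3)
  = (97781)^(1/3) = 46.0700 mm

46.1 mm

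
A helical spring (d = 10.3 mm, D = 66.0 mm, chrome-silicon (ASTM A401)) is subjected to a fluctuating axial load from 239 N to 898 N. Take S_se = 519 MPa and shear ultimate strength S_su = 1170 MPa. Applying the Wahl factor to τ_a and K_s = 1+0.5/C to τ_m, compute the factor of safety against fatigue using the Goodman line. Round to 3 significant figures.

C = D/d = 66.0/10.3 = 6.4078; K_W = (4C−1)/(4C−4)+0.615/C = 1.2347; K_s = 1+0.5/C = 1.0780
F_a = (F_max−F_min)/2 = 329.5 N; F_m = (F_max+F_min)/2 = 568.5 N
τ_a = K_W·8F_aD/(πd³) = 1.2347 × 50.679 = 62.572 MPa
τ_m = K_s·8F_mD/(πd³) = 1.0780 × 87.439 = 94.261 MPa
Goodman: 1/n_f = τ_a/S_se + τ_m/S_su = 62.572/519 + 94.261/1170 = 0.12056 + 0.08057 = 0.20113
n_f = 1/0.20113 = 4.972

4.97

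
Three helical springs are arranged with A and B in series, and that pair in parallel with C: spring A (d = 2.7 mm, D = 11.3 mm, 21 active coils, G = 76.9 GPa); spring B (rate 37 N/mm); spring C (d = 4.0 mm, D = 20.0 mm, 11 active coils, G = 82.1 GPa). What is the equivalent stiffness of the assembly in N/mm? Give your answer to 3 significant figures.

41.4 N/mm

k_A = Gd⁴/(8D³N_a) = (76.9×10³)(2.7⁴)/(8·11.3³·21) = 16.859 N/mm
k_C = Gd⁴/(8D³N_a) = (82.1×10³)(4.0⁴)/(8·20.0³·11) = 29.855 N/mm
Springs A,B series: k_AB = 1/(1/16.859+1/37) = 11.582 N/mm; parallel with C: k_eq = 11.582+29.855 = 41.436 N/mm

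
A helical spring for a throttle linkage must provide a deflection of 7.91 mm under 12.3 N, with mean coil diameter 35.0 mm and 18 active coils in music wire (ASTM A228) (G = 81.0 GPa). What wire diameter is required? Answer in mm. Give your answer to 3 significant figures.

3.30 mm

Required rate k = F/δ = 12.3/7.91 = 1.555 N/mm
d = (8D³N_a·k / G)^(1/4) = (8·35.0³·18·1.555 / (81.0×10³))^0.25
  = (118.53)^0.25 = 3.2995 mm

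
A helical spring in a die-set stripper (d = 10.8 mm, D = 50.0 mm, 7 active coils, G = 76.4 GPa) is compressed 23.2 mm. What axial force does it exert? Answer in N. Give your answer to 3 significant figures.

k = Gd⁴/(8D³N_a) = (76.4×10³)(10.8⁴)/(8·50.0³·7) = 148.49 N/mm
F = k·δ = 148.49 × 23.2 = 3444.9 N

3440 N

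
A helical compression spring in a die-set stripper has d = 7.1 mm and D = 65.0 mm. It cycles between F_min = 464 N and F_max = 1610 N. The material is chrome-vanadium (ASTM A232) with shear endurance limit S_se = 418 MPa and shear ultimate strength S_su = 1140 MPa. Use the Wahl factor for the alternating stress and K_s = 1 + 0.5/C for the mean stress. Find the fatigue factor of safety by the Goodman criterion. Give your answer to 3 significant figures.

C = D/d = 65.0/7.1 = 9.1549; K_W = (4C−1)/(4C−4)+0.615/C = 1.1591; K_s = 1+0.5/C = 1.0546
F_a = (F_max−F_min)/2 = 573 N; F_m = (F_max+F_min)/2 = 1037 N
τ_a = K_W·8F_aD/(πd³) = 1.1591 × 264.99 = 307.16 MPa
τ_m = K_s·8F_mD/(πd³) = 1.0546 × 479.58 = 505.77 MPa
Goodman: 1/n_f = τ_a/S_se + τ_m/S_su = 307.16/418 + 505.77/1140 = 0.73484 + 0.44366 = 1.1785
n_f = 1/1.1785 = 0.8485

0.849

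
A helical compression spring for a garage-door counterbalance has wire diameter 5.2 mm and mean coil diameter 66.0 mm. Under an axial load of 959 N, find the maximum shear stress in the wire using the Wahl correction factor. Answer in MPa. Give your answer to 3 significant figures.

1280 MPa

Spring index C = D/d = 66.0/5.2 = 12.6923
K_W = (4C−1)/(4C−4) + 0.615/C = 49.769/46.769 + 0.0485 = 1.1126
τ₀ = 8FD/(πd³) = 8·959·66.0/(π·5.2³) = 506352/441.73 = 1146.3 MPa
τ_max = K·τ₀ = 1.1126 × 1146.3 = 1275.4 MPa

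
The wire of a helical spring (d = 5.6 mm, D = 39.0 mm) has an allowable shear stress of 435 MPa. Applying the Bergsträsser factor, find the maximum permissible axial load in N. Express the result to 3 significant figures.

C = D/d = 39.0/5.6 = 6.9643
K_B = (4C+2)/(4C−3) = 29.857/24.857 = 1.2011
τ_max = K·8FD/(πd³) → F_max = τ_allow·πd³/(8DK)
F_max = 435·π·5.6³/(8·39.0·1.2011) = 2.4e+05/374.76 = 640.4 N

640 N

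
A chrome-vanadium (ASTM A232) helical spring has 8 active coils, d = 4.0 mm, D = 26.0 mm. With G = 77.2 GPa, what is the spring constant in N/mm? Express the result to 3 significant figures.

17.6 N/mm

k = Gd⁴/(8D³N_a) = (77.2×10³ × 4.0⁴) / (8 × 26.0³ × 8)
  = 1.97632e+07 / 1.12486e+06 = 17.569 N/mm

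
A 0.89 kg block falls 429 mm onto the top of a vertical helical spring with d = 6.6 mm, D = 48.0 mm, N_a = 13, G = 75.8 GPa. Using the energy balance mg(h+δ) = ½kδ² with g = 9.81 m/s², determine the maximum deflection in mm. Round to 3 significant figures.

25.2 mm

k = Gd⁴/(8D³N_a) = (75.8×10³)(6.6⁴)/(8·48.0³·13) = 12.505 N/mm
W = mg = 0.89 × 9.81 = 8.7309 N
½kδ² − Wδ − Wh = 0 → δ = (W + √(W² + 2kWh))/k
δ = (8.7309 + √(76.229 + 93677.3))/12.505 = (8.7309 + 306.19)/12.505 = 25.184 mm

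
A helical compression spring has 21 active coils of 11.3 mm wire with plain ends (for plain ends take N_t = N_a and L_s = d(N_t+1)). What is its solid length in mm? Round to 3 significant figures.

249 mm

plain ends: N_t = N_a = 21
L_s = d·(N_t+1) = 11.3 × 22 = 248.6 mm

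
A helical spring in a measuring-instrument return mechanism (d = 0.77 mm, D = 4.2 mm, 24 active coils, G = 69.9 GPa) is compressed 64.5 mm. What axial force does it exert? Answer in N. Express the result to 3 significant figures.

111 N

k = Gd⁴/(8D³N_a) = (69.9×10³)(0.77⁴)/(8·4.2³·24) = 1.7274 N/mm
F = k·δ = 1.7274 × 64.5 = 111.42 N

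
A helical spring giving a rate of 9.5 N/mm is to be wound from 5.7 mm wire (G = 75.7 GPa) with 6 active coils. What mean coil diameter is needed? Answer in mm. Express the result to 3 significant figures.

D = (Gd⁴/(8N_a·k))^(1/3) = (75.7×10³·5.7⁴/(8·6·9.5))^(1/3)
  = (175239)^(1/3) = 55.9599 mm

56.0 mm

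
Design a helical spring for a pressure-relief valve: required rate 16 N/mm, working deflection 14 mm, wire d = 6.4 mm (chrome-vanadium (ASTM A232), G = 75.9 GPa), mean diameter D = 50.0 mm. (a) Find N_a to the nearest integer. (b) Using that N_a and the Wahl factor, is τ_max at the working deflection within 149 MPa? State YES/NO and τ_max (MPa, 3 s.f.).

(a) 8 coils; (b) YES, τ_max = 129 MPa

N_a = Gd⁴/(8D³k) = (75.9×10³)(6.4⁴)/(8·50.0³·16) = 7.959 → N_a = 8
Actual rate k = Gd⁴/(8D³·8) = 15.917 N/mm
Working load F = kδ = 15.917·14 = 222.84 N
C = 50.0/6.4 = 7.8125; K_W = (4C−1)/(4C−4)+0.615/C = 1.1888
τ_max = K_W·8FD/(πd³) = 1.1888·108.24 = 128.67 MPa
τ_max ≤ 149 MPa → acceptable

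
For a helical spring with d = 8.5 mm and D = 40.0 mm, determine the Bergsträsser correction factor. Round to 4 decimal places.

C = D/d = 40.0/8.5 = 4.7059
K_B = (4C+2)/(4C−3) = 20.824/15.824 = 1.3160

1.3160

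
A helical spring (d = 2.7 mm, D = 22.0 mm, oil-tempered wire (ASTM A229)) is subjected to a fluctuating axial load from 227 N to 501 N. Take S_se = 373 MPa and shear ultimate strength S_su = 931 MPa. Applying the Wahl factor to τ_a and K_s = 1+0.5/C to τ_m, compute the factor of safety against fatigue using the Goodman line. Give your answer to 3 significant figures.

C = D/d = 22.0/2.7 = 8.1481; K_W = (4C−1)/(4C−4)+0.615/C = 1.1804; K_s = 1+0.5/C = 1.0614
F_a = (F_max−F_min)/2 = 137 N; F_m = (F_max+F_min)/2 = 364 N
τ_a = K_W·8F_aD/(πd³) = 1.1804 × 389.93 = 460.28 MPa
τ_m = K_s·8F_mD/(πd³) = 1.0614 × 1036 = 1099.6 MPa
Goodman: 1/n_f = τ_a/S_se + τ_m/S_su = 460.28/373 + 1099.6/931 = 1.23399 + 1.18110 = 2.4151
n_f = 1/2.4151 = 0.4141

0.414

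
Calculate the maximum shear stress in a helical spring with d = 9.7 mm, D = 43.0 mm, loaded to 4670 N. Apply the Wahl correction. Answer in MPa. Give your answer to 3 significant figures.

760 MPa

Spring index C = D/d = 43.0/9.7 = 4.4330
K_W = (4C−1)/(4C−4) + 0.615/C = 16.732/13.732 + 0.1387 = 1.3572
τ₀ = 8FD/(πd³) = 8·4670·43.0/(π·9.7³) = 1.60648e+06/2867.2 = 560.29 MPa
τ_max = K·τ₀ = 1.3572 × 560.29 = 760.42 MPa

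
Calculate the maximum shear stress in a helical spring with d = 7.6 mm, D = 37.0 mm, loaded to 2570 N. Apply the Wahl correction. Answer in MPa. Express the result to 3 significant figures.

Spring index C = D/d = 37.0/7.6 = 4.8684
K_W = (4C−1)/(4C−4) + 0.615/C = 18.474/15.474 + 0.1263 = 1.3202
τ₀ = 8FD/(πd³) = 8·2570·37.0/(π·7.6³) = 760720/1379.1 = 551.61 MPa
τ_max = K·τ₀ = 1.3202 × 551.61 = 728.24 MPa

728 MPa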